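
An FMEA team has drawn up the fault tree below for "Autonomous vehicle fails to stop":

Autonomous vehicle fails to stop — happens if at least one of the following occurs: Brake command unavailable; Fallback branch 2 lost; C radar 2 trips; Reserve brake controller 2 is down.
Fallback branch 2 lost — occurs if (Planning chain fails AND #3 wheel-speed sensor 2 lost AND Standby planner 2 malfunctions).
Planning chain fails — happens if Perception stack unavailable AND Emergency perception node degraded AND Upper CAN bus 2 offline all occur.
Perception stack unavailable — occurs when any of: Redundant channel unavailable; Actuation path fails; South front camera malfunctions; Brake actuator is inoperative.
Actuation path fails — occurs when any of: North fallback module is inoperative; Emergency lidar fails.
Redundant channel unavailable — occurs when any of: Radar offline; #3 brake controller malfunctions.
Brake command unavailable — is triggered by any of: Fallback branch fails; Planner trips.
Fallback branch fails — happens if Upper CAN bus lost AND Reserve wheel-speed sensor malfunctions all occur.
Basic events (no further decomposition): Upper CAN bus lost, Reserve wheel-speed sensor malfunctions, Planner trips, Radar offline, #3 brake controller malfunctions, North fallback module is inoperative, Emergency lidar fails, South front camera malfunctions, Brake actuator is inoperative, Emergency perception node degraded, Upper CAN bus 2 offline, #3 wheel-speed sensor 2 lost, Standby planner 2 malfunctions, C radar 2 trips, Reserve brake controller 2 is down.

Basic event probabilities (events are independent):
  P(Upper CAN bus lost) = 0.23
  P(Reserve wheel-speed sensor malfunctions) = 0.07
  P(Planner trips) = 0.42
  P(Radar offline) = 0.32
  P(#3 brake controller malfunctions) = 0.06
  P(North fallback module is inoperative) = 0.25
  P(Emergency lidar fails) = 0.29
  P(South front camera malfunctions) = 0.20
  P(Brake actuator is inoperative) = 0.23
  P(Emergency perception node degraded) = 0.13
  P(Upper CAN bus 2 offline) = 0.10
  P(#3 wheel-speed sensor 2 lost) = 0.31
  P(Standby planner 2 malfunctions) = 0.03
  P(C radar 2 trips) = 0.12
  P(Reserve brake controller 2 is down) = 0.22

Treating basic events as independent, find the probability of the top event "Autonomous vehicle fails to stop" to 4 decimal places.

P(Fallback branch fails) [AND] = 0.23 × 0.07 = 0.016100
P(Brake command unavailable) [OR] = 1 − (1−0.016100) × (1−0.42) = 0.429338
P(Redundant channel unavailable) [OR] = 1 − (1−0.32) × (1−0.06) = 0.360800
P(Actuation path fails) [OR] = 1 − (1−0.25) × (1−0.29) = 0.467500
P(Perception stack unavailable) [OR] = 1 − (1−0.360800) × (1−0.467500) × (1−0.20) × (1−0.23) = 0.790330
P(Planning chain fails) [AND] = 0.790330 × 0.13 × 0.10 = 0.010274
P(Fallback branch 2 lost) [AND] = 0.010274 × 0.31 × 0.03 = 0.000096
P(Autonomous vehicle fails to stop) [OR] = 1 − (1−0.429338) × (1−0.000096) × (1−0.12) × (1−0.22) = 0.608335
Rounded to 4 decimal places: P(Autonomous vehicle fails to stop) ≈ 0.6083.

0.6083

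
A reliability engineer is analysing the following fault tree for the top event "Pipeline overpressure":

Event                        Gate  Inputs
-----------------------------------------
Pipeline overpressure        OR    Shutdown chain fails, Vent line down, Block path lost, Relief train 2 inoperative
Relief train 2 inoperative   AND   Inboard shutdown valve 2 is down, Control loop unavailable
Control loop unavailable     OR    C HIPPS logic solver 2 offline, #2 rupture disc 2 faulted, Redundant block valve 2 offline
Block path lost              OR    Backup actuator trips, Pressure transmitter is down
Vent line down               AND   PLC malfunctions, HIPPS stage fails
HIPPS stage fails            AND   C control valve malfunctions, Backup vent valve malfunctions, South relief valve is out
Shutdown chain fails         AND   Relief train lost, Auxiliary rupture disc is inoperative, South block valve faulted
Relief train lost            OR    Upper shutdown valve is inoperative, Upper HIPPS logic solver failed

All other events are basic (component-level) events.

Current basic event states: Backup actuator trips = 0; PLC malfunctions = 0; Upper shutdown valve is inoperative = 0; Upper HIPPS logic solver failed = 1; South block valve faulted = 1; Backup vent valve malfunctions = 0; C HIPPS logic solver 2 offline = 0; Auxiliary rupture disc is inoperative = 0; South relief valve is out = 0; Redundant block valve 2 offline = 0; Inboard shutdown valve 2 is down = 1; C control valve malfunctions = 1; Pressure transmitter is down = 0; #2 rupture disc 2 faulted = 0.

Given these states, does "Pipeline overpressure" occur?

No

Relief train lost [OR]: Upper shutdown valve is inoperative=not, Upper HIPPS logic solver failed=occurs → at least one input occurs → occurs.
Shutdown chain fails [AND]: Relief train lost=occurs, Auxiliary rupture disc is inoperative=not, South block valve faulted=occurs → not all inputs occur → does not occur.
HIPPS stage fails [AND]: C control valve malfunctions=occurs, Backup vent valve malfunctions=not, South relief valve is out=not → not all inputs occur → does not occur.
Vent line down [AND]: PLC malfunctions=not, HIPPS stage fails=not → not all inputs occur → does not occur.
Block path lost [OR]: Backup actuator trips=not, Pressure transmitter is down=not → no input occurs → does not occur.
Control loop unavailable [OR]: C HIPPS logic solver 2 offline=not, #2 rupture disc 2 faulted=not, Redundant block valve 2 offline=not → no input occurs → does not occur.
Relief train 2 inoperative [AND]: Inboard shutdown valve 2 is down=occurs, Control loop unavailable=not → not all inputs occur → does not occur.
Pipeline overpressure [OR]: Shutdown chain fails=not, Vent line down=not, Block path lost=not, Relief train 2 inoperative=not → no input occurs → does not occur.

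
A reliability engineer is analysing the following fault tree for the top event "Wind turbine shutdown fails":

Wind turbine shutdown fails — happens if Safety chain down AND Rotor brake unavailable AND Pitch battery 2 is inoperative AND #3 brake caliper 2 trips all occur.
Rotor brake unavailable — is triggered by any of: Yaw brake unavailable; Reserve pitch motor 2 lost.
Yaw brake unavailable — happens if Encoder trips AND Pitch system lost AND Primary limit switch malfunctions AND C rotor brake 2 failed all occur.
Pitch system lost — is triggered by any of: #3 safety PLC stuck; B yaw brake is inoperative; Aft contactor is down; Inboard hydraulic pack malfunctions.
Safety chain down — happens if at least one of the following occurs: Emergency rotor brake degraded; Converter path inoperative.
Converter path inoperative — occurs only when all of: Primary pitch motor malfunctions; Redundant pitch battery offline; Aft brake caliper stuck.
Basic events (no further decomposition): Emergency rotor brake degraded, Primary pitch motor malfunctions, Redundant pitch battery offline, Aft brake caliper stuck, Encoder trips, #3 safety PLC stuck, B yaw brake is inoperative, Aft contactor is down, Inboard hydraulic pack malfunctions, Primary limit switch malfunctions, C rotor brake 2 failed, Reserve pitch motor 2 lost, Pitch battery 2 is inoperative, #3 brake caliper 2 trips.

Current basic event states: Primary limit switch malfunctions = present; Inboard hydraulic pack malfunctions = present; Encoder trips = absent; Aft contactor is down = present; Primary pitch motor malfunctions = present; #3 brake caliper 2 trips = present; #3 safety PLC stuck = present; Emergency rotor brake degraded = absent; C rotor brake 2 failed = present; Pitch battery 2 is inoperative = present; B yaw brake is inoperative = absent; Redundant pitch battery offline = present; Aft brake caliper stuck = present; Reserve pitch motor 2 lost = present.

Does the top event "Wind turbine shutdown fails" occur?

Converter path inoperative [AND]: Primary pitch motor malfunctions=occurs, Redundant pitch battery offline=occurs, Aft brake caliper stuck=occurs → all inputs occur → occurs.
Safety chain down [OR]: Emergency rotor brake degraded=not, Converter path inoperative=occurs → at least one input occurs → occurs.
Pitch system lost [OR]: #3 safety PLC stuck=occurs, B yaw brake is inoperative=not, Aft contactor is down=occurs, Inboard hydraulic pack malfunctions=occurs → at least one input occurs → occurs.
Yaw brake unavailable [AND]: Encoder trips=not, Pitch system lost=occurs, Primary limit switch malfunctions=occurs, C rotor brake 2 failed=occurs → not all inputs occur → does not occur.
Rotor brake unavailable [OR]: Yaw brake unavailable=not, Reserve pitch motor 2 lost=occurs → at least one input occurs → occurs.
Wind turbine shutdown fails [AND]: Safety chain down=occurs, Rotor brake unavailable=occurs, Pitch battery 2 is inoperative=occurs, #3 brake caliper 2 trips=occurs → all inputs occur → occurs.

Yes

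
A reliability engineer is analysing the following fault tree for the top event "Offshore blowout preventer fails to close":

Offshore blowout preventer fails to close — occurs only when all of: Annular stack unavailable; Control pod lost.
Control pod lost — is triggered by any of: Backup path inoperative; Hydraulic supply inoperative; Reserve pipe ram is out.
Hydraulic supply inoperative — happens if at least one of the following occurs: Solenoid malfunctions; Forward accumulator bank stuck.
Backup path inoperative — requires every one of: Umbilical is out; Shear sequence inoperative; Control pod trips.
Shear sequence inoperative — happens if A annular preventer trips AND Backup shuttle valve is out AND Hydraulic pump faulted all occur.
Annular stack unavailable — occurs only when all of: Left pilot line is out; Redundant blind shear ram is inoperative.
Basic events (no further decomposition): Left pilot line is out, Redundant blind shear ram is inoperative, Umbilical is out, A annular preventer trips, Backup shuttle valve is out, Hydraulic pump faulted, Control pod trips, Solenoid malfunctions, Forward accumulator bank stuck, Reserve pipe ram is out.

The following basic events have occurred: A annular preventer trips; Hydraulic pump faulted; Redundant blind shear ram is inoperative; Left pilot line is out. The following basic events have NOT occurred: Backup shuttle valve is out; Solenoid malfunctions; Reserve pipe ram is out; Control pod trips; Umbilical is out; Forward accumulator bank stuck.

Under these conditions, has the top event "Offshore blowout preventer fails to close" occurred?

No

Annular stack unavailable [AND]: Left pilot line is out=occurs, Redundant blind shear ram is inoperative=occurs → all inputs occur → occurs.
Shear sequence inoperative [AND]: A annular preventer trips=occurs, Backup shuttle valve is out=not, Hydraulic pump faulted=occurs → not all inputs occur → does not occur.
Backup path inoperative [AND]: Umbilical is out=not, Shear sequence inoperative=not, Control pod trips=not → not all inputs occur → does not occur.
Hydraulic supply inoperative [OR]: Solenoid malfunctions=not, Forward accumulator bank stuck=not → no input occurs → does not occur.
Control pod lost [OR]: Backup path inoperative=not, Hydraulic supply inoperative=not, Reserve pipe ram is out=not → no input occurs → does not occur.
Offshore blowout preventer fails to close [AND]: Annular stack unavailable=occurs, Control pod lost=not → not all inputs occur → does not occur.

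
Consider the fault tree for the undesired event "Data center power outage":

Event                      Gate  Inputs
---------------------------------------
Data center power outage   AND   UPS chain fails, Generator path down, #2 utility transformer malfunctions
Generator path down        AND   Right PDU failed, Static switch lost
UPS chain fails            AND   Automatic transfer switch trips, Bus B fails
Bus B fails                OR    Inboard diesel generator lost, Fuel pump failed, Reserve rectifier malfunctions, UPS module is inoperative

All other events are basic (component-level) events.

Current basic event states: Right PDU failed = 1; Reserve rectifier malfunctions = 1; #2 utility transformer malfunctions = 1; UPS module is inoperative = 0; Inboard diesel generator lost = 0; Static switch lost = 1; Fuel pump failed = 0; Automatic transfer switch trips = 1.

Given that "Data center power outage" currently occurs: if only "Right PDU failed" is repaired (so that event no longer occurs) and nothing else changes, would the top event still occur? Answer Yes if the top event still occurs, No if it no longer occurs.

No

Counterfactual: set "Right PDU failed" to not occurred.
Bus B fails [OR]: Inboard diesel generator lost=not, Fuel pump failed=not, Reserve rectifier malfunctions=occurs, UPS module is inoperative=not → at least one input occurs → occurs.
UPS chain fails [AND]: Automatic transfer switch trips=occurs, Bus B fails=occurs → all inputs occur → occurs.
Generator path down [AND]: Right PDU failed=not, Static switch lost=occurs → not all inputs occur → does not occur.
Data center power outage [AND]: UPS chain fails=occurs, Generator path down=not, #2 utility transformer malfunctions=occurs → not all inputs occur → does not occur.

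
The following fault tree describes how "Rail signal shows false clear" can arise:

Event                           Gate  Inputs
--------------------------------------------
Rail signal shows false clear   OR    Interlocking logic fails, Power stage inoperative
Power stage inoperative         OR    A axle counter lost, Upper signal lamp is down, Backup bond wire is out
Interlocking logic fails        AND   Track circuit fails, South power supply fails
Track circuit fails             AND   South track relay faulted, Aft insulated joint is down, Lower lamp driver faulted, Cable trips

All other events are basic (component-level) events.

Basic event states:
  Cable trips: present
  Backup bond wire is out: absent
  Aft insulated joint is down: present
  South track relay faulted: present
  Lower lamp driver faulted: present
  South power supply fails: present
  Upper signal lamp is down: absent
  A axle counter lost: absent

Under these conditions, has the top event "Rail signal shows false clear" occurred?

Yes

Track circuit fails [AND]: South track relay faulted=occurs, Aft insulated joint is down=occurs, Lower lamp driver faulted=occurs, Cable trips=occurs → all inputs occur → occurs.
Interlocking logic fails [AND]: Track circuit fails=occurs, South power supply fails=occurs → all inputs occur → occurs.
Power stage inoperative [OR]: A axle counter lost=not, Upper signal lamp is down=not, Backup bond wire is out=not → no input occurs → does not occur.
Rail signal shows false clear [OR]: Interlocking logic fails=occurs, Power stage inoperative=not → at least one input occurs → occurs.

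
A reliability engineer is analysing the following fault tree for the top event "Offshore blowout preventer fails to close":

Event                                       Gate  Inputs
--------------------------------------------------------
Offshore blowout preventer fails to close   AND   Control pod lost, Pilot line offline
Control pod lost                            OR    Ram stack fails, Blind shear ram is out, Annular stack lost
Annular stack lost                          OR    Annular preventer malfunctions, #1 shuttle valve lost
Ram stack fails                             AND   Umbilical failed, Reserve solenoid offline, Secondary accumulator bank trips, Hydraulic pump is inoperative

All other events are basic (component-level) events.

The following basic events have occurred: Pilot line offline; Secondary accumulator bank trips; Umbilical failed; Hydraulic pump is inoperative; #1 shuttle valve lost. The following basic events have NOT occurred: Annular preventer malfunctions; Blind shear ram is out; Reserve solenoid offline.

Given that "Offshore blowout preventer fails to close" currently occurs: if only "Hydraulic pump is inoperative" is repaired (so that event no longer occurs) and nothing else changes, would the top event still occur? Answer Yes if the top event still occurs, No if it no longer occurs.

Counterfactual: set "Hydraulic pump is inoperative" to not occurred.
Ram stack fails [AND]: Umbilical failed=occurs, Reserve solenoid offline=not, Secondary accumulator bank trips=occurs, Hydraulic pump is inoperative=not → not all inputs occur → does not occur.
Annular stack lost [OR]: Annular preventer malfunctions=not, #1 shuttle valve lost=occurs → at least one input occurs → occurs.
Control pod lost [OR]: Ram stack fails=not, Blind shear ram is out=not, Annular stack lost=occurs → at least one input occurs → occurs.
Offshore blowout preventer fails to close [AND]: Control pod lost=occurs, Pilot line offline=occurs → all inputs occur → occurs.

Yes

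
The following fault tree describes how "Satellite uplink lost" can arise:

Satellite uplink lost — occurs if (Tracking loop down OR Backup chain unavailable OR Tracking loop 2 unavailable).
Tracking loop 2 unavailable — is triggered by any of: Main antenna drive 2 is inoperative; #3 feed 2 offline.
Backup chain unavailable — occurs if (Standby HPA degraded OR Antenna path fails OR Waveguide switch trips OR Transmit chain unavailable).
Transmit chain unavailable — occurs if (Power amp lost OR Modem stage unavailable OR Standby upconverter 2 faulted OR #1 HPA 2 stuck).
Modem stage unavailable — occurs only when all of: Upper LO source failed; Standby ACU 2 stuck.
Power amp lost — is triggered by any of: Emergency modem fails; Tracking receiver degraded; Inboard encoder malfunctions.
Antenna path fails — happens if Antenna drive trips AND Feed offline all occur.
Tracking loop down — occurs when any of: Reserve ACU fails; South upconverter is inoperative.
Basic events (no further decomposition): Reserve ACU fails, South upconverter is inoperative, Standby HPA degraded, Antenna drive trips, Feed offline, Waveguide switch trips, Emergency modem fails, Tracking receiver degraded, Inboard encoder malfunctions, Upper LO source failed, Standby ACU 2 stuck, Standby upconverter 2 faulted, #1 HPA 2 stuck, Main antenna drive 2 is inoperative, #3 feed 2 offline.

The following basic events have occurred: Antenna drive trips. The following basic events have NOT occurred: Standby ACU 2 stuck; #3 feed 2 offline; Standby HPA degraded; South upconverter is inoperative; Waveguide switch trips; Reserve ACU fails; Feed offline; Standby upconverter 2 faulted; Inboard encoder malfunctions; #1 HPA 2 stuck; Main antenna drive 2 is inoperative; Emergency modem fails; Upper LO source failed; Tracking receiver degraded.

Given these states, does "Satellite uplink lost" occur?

No

Tracking loop down [OR]: Reserve ACU fails=not, South upconverter is inoperative=not → no input occurs → does not occur.
Antenna path fails [AND]: Antenna drive trips=occurs, Feed offline=not → not all inputs occur → does not occur.
Power amp lost [OR]: Emergency modem fails=not, Tracking receiver degraded=not, Inboard encoder malfunctions=not → no input occurs → does not occur.
Modem stage unavailable [AND]: Upper LO source failed=not, Standby ACU 2 stuck=not → not all inputs occur → does not occur.
Transmit chain unavailable [OR]: Power amp lost=not, Modem stage unavailable=not, Standby upconverter 2 faulted=not, #1 HPA 2 stuck=not → no input occurs → does not occur.
Backup chain unavailable [OR]: Standby HPA degraded=not, Antenna path fails=not, Waveguide switch trips=not, Transmit chain unavailable=not → no input occurs → does not occur.
Tracking loop 2 unavailable [OR]: Main antenna drive 2 is inoperative=not, #3 feed 2 offline=not → no input occurs → does not occur.
Satellite uplink lost [OR]: Tracking loop down=not, Backup chain unavailable=not, Tracking loop 2 unavailable=not → no input occurs → does not occur.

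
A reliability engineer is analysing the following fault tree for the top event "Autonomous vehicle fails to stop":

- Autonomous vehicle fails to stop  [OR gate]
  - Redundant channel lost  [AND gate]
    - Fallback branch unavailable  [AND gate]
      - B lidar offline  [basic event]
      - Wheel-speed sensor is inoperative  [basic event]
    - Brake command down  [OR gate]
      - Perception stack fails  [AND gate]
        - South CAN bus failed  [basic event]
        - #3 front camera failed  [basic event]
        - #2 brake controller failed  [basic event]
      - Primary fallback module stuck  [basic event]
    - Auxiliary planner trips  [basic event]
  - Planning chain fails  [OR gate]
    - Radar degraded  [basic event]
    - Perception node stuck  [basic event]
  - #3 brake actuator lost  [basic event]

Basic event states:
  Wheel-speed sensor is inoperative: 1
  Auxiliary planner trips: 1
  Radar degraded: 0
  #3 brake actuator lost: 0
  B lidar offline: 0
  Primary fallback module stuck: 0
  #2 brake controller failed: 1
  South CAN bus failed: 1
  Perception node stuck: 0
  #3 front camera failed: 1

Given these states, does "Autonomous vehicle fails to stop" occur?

Fallback branch unavailable [AND]: B lidar offline=not, Wheel-speed sensor is inoperative=occurs → not all inputs occur → does not occur.
Perception stack fails [AND]: South CAN bus failed=occurs, #3 front camera failed=occurs, #2 brake controller failed=occurs → all inputs occur → occurs.
Brake command down [OR]: Perception stack fails=occurs, Primary fallback module stuck=not → at least one input occurs → occurs.
Redundant channel lost [AND]: Fallback branch unavailable=not, Brake command down=occurs, Auxiliary planner trips=occurs → not all inputs occur → does not occur.
Planning chain fails [OR]: Radar degraded=not, Perception node stuck=not → no input occurs → does not occur.
Autonomous vehicle fails to stop [OR]: Redundant channel lost=not, Planning chain fails=not, #3 brake actuator lost=not → no input occurs → does not occur.

No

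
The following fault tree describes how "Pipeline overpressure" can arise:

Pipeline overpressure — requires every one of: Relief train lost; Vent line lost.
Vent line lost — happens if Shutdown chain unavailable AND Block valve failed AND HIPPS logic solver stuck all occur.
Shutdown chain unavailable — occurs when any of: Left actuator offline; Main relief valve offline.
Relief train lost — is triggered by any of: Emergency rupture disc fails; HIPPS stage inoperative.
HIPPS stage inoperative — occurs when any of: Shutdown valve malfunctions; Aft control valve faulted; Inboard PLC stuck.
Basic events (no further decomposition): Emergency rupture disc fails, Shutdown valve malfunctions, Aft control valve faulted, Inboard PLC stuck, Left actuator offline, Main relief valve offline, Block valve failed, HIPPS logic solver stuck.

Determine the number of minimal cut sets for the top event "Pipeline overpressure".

HIPPS stage inoperative [OR]: union of children's cut sets → 3 cut set(s).
Relief train lost [OR]: union of children's cut sets → 4 cut set(s).
Shutdown chain unavailable [OR]: union of children's cut sets → 2 cut set(s).
Vent line lost [AND]: one cut set from each child combined → 2 × 1 × 1 = 2 cut set(s).
Pipeline overpressure [AND]: one cut set from each child combined → 4 × 2 = 8 cut set(s).
Minimal cut sets: {Block valve failed, Emergency rupture disc fails, HIPPS logic solver stuck, Left actuator offline}; {Block valve failed, Emergency rupture disc fails, HIPPS logic solver stuck, Main relief valve offline}; {Block valve failed, HIPPS logic solver stuck, Left actuator offline, Shutdown valve malfunctions}; {Block valve failed, HIPPS logic solver stuck, Main relief valve offline, Shutdown valve malfunctions}; {Aft control valve faulted, Block valve failed, HIPPS logic solver stuck, Left actuator offline}; {Aft control valve faulted, Block valve failed, HIPPS logic solver stuck, Main relief valve offline}; {Block valve failed, HIPPS logic solver stuck, Inboard PLC stuck, Left actuator offline}; {Block valve failed, HIPPS logic solver stuck, Inboard PLC stuck, Main relief valve offline}.

8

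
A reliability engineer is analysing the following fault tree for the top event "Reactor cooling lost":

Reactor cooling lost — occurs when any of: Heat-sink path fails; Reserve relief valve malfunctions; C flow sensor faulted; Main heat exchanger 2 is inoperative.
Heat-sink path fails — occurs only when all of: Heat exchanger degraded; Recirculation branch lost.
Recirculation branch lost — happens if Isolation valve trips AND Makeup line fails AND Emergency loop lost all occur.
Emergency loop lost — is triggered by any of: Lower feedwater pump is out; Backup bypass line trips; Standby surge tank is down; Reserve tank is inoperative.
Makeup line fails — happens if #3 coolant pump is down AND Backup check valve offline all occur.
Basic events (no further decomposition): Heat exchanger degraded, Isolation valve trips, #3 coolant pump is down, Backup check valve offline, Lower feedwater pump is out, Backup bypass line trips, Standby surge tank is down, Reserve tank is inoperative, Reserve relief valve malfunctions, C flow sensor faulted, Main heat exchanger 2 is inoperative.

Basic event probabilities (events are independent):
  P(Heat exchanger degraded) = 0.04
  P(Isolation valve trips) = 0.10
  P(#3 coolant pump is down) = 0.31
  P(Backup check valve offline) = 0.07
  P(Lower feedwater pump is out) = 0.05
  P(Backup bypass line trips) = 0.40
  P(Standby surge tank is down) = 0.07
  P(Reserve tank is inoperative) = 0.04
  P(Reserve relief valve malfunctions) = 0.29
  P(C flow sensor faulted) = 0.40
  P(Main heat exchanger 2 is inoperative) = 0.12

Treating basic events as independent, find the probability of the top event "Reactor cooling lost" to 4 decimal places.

P(Makeup line fails) [AND] = 0.31 × 0.07 = 0.021700
P(Emergency loop lost) [OR] = 1 − (1−0.05) × (1−0.40) × (1−0.07) × (1−0.04) = 0.491104
P(Recirculation branch lost) [AND] = 0.10 × 0.021700 × 0.491104 = 0.001066
P(Heat-sink path fails) [AND] = 0.04 × 0.001066 = 0.000043
P(Reactor cooling lost) [OR] = 1 − (1−0.000043) × (1−0.29) × (1−0.40) × (1−0.12) = 0.625136
Rounded to 4 decimal places: P(Reactor cooling lost) ≈ 0.6251.

0.6251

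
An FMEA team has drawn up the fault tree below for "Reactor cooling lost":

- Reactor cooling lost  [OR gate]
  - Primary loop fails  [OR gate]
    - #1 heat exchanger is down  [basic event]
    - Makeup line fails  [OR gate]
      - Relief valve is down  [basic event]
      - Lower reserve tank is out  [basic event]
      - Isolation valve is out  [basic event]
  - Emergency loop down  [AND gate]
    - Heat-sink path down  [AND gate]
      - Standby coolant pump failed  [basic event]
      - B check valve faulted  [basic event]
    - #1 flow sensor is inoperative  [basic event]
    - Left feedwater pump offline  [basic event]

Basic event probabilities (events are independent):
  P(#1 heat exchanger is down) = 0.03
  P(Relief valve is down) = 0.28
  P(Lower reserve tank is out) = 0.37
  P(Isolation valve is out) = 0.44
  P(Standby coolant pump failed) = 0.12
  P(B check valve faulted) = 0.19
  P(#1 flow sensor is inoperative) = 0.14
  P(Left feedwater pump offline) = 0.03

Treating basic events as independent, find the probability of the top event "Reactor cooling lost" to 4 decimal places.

0.7536

P(Makeup line fails) [OR] = 1 − (1−0.28) × (1−0.37) × (1−0.44) = 0.745984
P(Primary loop fails) [OR] = 1 − (1−0.03) × (1−0.745984) = 0.753604
P(Heat-sink path down) [AND] = 0.12 × 0.19 = 0.022800
P(Emergency loop down) [AND] = 0.022800 × 0.14 × 0.03 = 0.000096
P(Reactor cooling lost) [OR] = 1 − (1−0.753604) × (1−0.000096) = 0.753628
Rounded to 4 decimal places: P(Reactor cooling lost) ≈ 0.7536.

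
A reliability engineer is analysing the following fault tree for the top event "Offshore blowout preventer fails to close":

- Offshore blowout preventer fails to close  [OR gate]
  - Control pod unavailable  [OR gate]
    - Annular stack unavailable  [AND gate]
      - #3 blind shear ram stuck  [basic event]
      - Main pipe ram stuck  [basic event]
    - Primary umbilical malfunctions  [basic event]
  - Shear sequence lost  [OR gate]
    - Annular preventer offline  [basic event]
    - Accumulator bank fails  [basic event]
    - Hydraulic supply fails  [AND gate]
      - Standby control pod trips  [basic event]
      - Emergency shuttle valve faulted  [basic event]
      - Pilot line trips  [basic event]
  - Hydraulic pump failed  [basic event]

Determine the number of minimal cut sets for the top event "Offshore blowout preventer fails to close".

6

Annular stack unavailable [AND]: one cut set from each child combined → 1 × 1 = 1 cut set(s).
Control pod unavailable [OR]: union of children's cut sets → 2 cut set(s).
Hydraulic supply fails [AND]: one cut set from each child combined → 1 × 1 × 1 = 1 cut set(s).
Shear sequence lost [OR]: union of children's cut sets → 3 cut set(s).
Offshore blowout preventer fails to close [OR]: union of children's cut sets → 6 cut set(s).
Minimal cut sets: {#3 blind shear ram stuck, Main pipe ram stuck}; {Primary umbilical malfunctions}; {Annular preventer offline}; {Accumulator bank fails}; {Emergency shuttle valve faulted, Pilot line trips, Standby control pod trips}; {Hydraulic pump failed}.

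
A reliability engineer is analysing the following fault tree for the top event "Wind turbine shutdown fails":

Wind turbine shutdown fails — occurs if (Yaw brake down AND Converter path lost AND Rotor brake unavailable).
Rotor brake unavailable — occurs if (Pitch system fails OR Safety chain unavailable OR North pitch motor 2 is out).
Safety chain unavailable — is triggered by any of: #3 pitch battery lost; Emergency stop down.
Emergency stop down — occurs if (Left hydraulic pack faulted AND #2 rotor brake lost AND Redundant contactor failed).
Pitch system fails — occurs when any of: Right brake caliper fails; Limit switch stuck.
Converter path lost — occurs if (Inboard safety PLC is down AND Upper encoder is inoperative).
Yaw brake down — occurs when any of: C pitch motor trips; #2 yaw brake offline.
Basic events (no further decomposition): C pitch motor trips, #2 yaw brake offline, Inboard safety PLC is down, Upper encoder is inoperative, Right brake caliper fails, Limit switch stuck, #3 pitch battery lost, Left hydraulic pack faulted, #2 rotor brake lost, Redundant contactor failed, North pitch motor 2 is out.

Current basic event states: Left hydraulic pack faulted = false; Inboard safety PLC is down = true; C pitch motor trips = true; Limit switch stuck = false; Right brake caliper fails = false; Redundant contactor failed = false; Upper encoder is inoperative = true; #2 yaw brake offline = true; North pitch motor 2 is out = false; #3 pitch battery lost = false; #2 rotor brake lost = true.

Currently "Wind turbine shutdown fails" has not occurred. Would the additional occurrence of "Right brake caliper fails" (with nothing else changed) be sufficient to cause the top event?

Counterfactual: set "Right brake caliper fails" to occurred.
Yaw brake down [OR]: C pitch motor trips=occurs, #2 yaw brake offline=occurs → at least one input occurs → occurs.
Converter path lost [AND]: Inboard safety PLC is down=occurs, Upper encoder is inoperative=occurs → all inputs occur → occurs.
Pitch system fails [OR]: Right brake caliper fails=occurs, Limit switch stuck=not → at least one input occurs → occurs.
Emergency stop down [AND]: Left hydraulic pack faulted=not, #2 rotor brake lost=occurs, Redundant contactor failed=not → not all inputs occur → does not occur.
Safety chain unavailable [OR]: #3 pitch battery lost=not, Emergency stop down=not → no input occurs → does not occur.
Rotor brake unavailable [OR]: Pitch system fails=occurs, Safety chain unavailable=not, North pitch motor 2 is out=not → at least one input occurs → occurs.
Wind turbine shutdown fails [AND]: Yaw brake down=occurs, Converter path lost=occurs, Rotor brake unavailable=occurs → all inputs occur → occurs.

Yes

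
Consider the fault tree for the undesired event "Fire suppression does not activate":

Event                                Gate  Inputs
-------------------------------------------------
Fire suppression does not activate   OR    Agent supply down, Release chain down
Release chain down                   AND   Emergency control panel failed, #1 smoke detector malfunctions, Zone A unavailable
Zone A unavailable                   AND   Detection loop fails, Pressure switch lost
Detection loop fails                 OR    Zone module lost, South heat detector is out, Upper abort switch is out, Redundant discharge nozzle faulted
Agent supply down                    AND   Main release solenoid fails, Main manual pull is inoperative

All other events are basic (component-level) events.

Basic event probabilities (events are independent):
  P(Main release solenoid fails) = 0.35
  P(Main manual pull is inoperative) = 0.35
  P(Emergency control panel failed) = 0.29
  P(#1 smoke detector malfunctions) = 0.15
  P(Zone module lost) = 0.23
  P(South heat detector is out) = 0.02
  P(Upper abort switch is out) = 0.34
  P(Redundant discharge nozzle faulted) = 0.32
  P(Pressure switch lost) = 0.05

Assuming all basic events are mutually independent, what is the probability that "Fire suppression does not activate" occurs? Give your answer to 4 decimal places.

0.1238

P(Agent supply down) [AND] = 0.35 × 0.35 = 0.122500
P(Detection loop fails) [OR] = 1 − (1−0.23) × (1−0.02) × (1−0.34) × (1−0.32) = 0.661336
P(Zone A unavailable) [AND] = 0.661336 × 0.05 = 0.033067
P(Release chain down) [AND] = 0.29 × 0.15 × 0.033067 = 0.001438
P(Fire suppression does not activate) [OR] = 1 − (1−0.122500) × (1−0.001438) = 0.123762
Rounded to 4 decimal places: P(Fire suppression does not activate) ≈ 0.1238.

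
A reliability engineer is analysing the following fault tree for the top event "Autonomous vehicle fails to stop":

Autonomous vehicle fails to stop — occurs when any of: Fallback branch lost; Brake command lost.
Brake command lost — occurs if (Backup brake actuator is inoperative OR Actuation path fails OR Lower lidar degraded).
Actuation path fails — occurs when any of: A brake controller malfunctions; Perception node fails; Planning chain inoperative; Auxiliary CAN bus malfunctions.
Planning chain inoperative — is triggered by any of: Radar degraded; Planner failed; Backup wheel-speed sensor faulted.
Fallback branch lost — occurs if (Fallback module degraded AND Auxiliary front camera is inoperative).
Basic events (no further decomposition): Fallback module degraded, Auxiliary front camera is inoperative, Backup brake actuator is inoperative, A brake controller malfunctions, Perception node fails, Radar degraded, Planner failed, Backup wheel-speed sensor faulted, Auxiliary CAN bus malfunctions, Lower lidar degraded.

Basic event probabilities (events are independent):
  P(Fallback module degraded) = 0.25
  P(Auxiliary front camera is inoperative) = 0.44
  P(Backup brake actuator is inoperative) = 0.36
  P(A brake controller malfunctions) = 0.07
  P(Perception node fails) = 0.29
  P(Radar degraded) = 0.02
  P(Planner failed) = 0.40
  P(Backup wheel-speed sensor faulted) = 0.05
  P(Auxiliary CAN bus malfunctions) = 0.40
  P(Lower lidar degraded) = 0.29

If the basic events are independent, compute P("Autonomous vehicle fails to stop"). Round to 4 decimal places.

P(Fallback branch lost) [AND] = 0.25 × 0.44 = 0.110000
P(Planning chain inoperative) [OR] = 1 − (1−0.02) × (1−0.40) × (1−0.05) = 0.441400
P(Actuation path fails) [OR] = 1 − (1−0.07) × (1−0.29) × (1−0.441400) × (1−0.40) = 0.778694
P(Brake command lost) [OR] = 1 − (1−0.36) × (1−0.778694) × (1−0.29) = 0.899439
P(Autonomous vehicle fails to stop) [OR] = 1 − (1−0.110000) × (1−0.899439) = 0.910501
Rounded to 4 decimal places: P(Autonomous vehicle fails to stop) ≈ 0.9105.

0.9105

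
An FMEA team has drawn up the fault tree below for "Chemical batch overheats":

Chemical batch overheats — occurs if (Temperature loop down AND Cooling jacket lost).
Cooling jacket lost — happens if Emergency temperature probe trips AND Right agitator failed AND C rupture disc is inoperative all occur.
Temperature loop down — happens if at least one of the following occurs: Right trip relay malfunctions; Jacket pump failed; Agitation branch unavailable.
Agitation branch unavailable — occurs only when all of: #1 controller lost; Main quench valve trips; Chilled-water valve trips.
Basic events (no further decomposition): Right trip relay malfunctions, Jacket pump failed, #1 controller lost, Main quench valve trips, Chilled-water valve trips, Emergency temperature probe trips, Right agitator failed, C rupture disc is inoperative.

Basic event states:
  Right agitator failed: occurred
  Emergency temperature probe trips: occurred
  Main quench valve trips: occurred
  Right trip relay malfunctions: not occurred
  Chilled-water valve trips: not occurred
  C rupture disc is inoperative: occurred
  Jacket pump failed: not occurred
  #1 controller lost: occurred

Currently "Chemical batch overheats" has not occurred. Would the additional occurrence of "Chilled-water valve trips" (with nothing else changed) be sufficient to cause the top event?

Yes

Counterfactual: set "Chilled-water valve trips" to occurred.
Agitation branch unavailable [AND]: #1 controller lost=occurs, Main quench valve trips=occurs, Chilled-water valve trips=occurs → all inputs occur → occurs.
Temperature loop down [OR]: Right trip relay malfunctions=not, Jacket pump failed=not, Agitation branch unavailable=occurs → at least one input occurs → occurs.
Cooling jacket lost [AND]: Emergency temperature probe trips=occurs, Right agitator failed=occurs, C rupture disc is inoperative=occurs → all inputs occur → occurs.
Chemical batch overheats [AND]: Temperature loop down=occurs, Cooling jacket lost=occurs → all inputs occur → occurs.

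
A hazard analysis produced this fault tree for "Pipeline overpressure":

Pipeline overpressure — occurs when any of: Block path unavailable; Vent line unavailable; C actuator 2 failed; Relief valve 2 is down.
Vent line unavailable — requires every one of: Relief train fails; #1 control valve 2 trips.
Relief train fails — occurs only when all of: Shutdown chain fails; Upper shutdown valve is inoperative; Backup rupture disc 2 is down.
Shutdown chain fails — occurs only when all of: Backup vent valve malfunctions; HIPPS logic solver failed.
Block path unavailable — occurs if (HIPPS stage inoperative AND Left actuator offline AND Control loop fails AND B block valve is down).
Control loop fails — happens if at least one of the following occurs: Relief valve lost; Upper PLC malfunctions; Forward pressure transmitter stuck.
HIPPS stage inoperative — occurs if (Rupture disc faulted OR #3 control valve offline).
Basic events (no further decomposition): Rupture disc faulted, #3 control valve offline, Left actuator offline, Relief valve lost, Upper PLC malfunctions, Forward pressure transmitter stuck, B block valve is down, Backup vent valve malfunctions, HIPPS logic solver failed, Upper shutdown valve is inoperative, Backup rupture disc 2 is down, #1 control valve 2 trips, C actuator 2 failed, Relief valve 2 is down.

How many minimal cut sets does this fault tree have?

HIPPS stage inoperative [OR]: union of children's cut sets → 2 cut set(s).
Control loop fails [OR]: union of children's cut sets → 3 cut set(s).
Block path unavailable [AND]: one cut set from each child combined → 2 × 1 × 3 × 1 = 6 cut set(s).
Shutdown chain fails [AND]: one cut set from each child combined → 1 × 1 = 1 cut set(s).
Relief train fails [AND]: one cut set from each child combined → 1 × 1 × 1 = 1 cut set(s).
Vent line unavailable [AND]: one cut set from each child combined → 1 × 1 = 1 cut set(s).
Pipeline overpressure [OR]: union of children's cut sets → 9 cut set(s).
Minimal cut sets: {B block valve is down, Left actuator offline, Relief valve lost, Rupture disc faulted}; {B block valve is down, Left actuator offline, Rupture disc faulted, Upper PLC malfunctions}; {B block valve is down, Forward pressure transmitter stuck, Left actuator offline, Rupture disc faulted}; {#3 control valve offline, B block valve is down, Left actuator offline, Relief valve lost}; {#3 control valve offline, B block valve is down, Left actuator offline, Upper PLC malfunctions}; {#3 control valve offline, B block valve is down, Forward pressure transmitter stuck, Left actuator offline}; {#1 control valve 2 trips, Backup rupture disc 2 is down, Backup vent valve malfunctions, HIPPS logic solver failed, Upper shutdown valve is inoperative}; {C actuator 2 failed}; {Relief valve 2 is down}.

9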